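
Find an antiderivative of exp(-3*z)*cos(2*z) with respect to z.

2*exp(-3*z)*sin(2*z)/13 - 3*exp(-3*z)*cos(2*z)/13 + C

Let I denote the integral. Integrate by parts with u = cos(2*z), dv = exp(-3*z) dz, so v = -exp(-3*z)/3: I = -exp(-3*z)*cos(2*z)/3 − (2/3)·∫ exp(-3*z)*sin(2*z) dz.
Apply parts again with u = sin(2*z), dv = exp(-3*z) dz: ∫ exp(-3*z)*sin(2*z) dz = -exp(-3*z)*sin(2*z)/3 + (2/3)·I. Substituting back brings back I: I = 2*exp(-3*z)*sin(2*z)/9 - exp(-3*z)*cos(2*z)/3 − (4/9)·I.
Solving for I: (1 + 4/9)·I equals the remaining terms, so I = (9/13)·(2*exp(-3*z)*sin(2*z)/9 - exp(-3*z)*cos(2*z)/3).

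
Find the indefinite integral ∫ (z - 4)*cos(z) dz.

z*sin(z) - 4*sin(z) + cos(z) + C

Use integration by parts with u = z - 4, dv = cos(z) dz, so v = sin(z).
Apply parts 1 times (tabular method): alternate signs, differentiate u down to 0, integrate dv up.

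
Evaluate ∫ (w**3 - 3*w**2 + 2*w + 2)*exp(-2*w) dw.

Use integration by parts with u = w**3 - 3*w**2 + 2*w + 2, dv = exp(-2*w) dw, so v = -exp(-2*w)/2.
Apply parts 3 times (tabular method): alternate signs, differentiate u down to 0, integrate dv up.

(-4*w**3 + 6*w**2 - 2*w - 9)*exp(-2*w)/8 + C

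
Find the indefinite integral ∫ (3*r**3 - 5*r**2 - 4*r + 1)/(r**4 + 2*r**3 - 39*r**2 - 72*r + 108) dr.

Factor the denominator: (r - 6)*(r - 1)*(r + 3)*(r + 6).
Partial-fraction decomposition: 803/(252*(r + 6)) - 113/(108*(r + 3)) + 1/(28*(r - 1)) + 89/(108*(r - 6)).
Integrate each term: A/(r−a) contributes A·log|r−a|.

89*log(r - 6)/108 + log(r - 1)/28 - 113*log(r + 3)/108 + 803*log(r + 6)/252 + C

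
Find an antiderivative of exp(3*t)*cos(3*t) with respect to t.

exp(3*t)*sin(3*t)/6 + exp(3*t)*cos(3*t)/6 + C

Let I denote the integral. Integrate by parts with u = cos(3*t), dv = exp(3*t) dt, so v = exp(3*t)/3: I = exp(3*t)*cos(3*t)/3 + ∫ exp(3*t)*sin(3*t) dt.
Apply parts again with u = sin(3*t), dv = exp(3*t) dt: ∫ exp(3*t)*sin(3*t) dt = exp(3*t)*sin(3*t)/3 − I. Substituting back brings back I: I = exp(3*t)*sin(3*t)/3 + exp(3*t)*cos(3*t)/3 − I.
Solving for I: (1 + 1)·I equals the remaining terms, so I = (1/2)·(exp(3*t)*sin(3*t)/3 + exp(3*t)*cos(3*t)/3).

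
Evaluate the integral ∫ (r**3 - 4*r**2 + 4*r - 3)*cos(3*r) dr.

Use integration by parts with u = r**3 - 4*r**2 + 4*r - 3, dv = cos(3*r) dr, so v = sin(3*r)/3.
Apply parts 3 times (tabular method): alternate signs, differentiate u down to 0, integrate dv up.

r**3*sin(3*r)/3 - 4*r**2*sin(3*r)/3 + r**2*cos(3*r)/3 + 10*r*sin(3*r)/9 - 8*r*cos(3*r)/9 - 19*sin(3*r)/27 + 10*cos(3*r)/27 + C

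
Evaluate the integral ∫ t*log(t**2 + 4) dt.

Let u = t**2 + 4, so du = (2*t) dt.
The integral becomes (1/2)·∫ log(u) du; integrate by parts with u′=log(u), dv′=du.

t**2*log(t**2 + 4)/2 - t**2/2 + 2*log(t**2 + 4) + C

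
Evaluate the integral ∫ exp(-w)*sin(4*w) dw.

-exp(-w)*sin(4*w)/17 - 4*exp(-w)*cos(4*w)/17 + C

Let I denote the integral. Integrate by parts with u = sin(4*w), dv = exp(-w) dw, so v = -exp(-w): I = -exp(-w)*sin(4*w) + 4·∫ exp(-w)*cos(4*w) dw.
Apply parts again with u = cos(4*w), dv = exp(-w) dw: ∫ exp(-w)*cos(4*w) dw = -exp(-w)*cos(4*w) − 4·I. Substituting back brings back I: I = -exp(-w)*sin(4*w) - 4*exp(-w)*cos(4*w) − 16·I.
Solving for I: (1 + 16)·I equals the remaining terms, so I = (1/17)·(-exp(-w)*sin(4*w) - 4*exp(-w)*cos(4*w)).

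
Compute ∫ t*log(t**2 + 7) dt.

t**2*log(t**2 + 7)/2 - t**2/2 + 7*log(t**2 + 7)/2 + C

Let u = t**2 + 7, so du = (2*t) dt.
The integral becomes (1/2)·∫ log(u) du; integrate by parts with u′=log(u), dv′=du.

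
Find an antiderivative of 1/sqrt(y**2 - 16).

log(y + sqrt(y**2 - 16)) + C

Substitute y = 4·sec(θ), so dy = 4·sec(θ)*tan(θ) dθ and the radical becomes sqrt(y**2 - 16) = 4·tan(θ) by the Pythagorean identity.
Integrate the resulting trig expression in θ, then back-substitute sec(θ) = y/4, tan(θ) = sqrt(y**2 - 16)/4 (absorbing any constant into C).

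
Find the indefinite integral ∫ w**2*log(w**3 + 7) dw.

w**3*log(w**3 + 7)/3 - w**3/3 + 7*log(w**3 + 7)/3 + C

Let u = w**3 + 7, so du = (3*w**2) dw.
The integral becomes (1/3)·∫ log(u) du; integrate by parts with u′=log(u), dv′=du.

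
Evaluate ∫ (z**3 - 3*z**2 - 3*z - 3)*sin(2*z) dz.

-z**3*cos(2*z)/2 + 3*z**2*sin(2*z)/4 + 3*z**2*cos(2*z)/2 - 3*z*sin(2*z)/2 + 9*z*cos(2*z)/4 - 9*sin(2*z)/8 + 3*cos(2*z)/4 + C

Use integration by parts with u = z**3 - 3*z**2 - 3*z - 3, dv = sin(2*z) dz, so v = -cos(2*z)/2.
Apply parts 3 times (tabular method): alternate signs, differentiate u down to 0, integrate dv up.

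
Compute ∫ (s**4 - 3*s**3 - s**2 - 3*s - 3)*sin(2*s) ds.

Use integration by parts with u = s**4 - 3*s**3 - s**2 - 3*s - 3, dv = sin(2*s) ds, so v = -cos(2*s)/2.
Apply parts 4 times (tabular method): alternate signs, differentiate u down to 0, integrate dv up.

-s**4*cos(2*s)/2 + s**3*sin(2*s) + 3*s**3*cos(2*s)/2 - 9*s**2*sin(2*s)/4 + 2*s**2*cos(2*s) - 2*s*sin(2*s) - 3*s*cos(2*s)/4 + 3*sin(2*s)/8 + cos(2*s)/2 + C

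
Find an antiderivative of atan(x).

Use integration by parts with u = arctan(x), dv = dx.
Then du = 1/(x**2 + 1) dx.

x*atan(x) - log(x**2 + 1)/2 + C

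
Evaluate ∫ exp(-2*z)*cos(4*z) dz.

exp(-2*z)*sin(4*z)/5 - exp(-2*z)*cos(4*z)/10 + C

Let I denote the integral. Integrate by parts with u = cos(4*z), dv = exp(-2*z) dz, so v = -exp(-2*z)/2: I = -exp(-2*z)*cos(4*z)/2 − 2·∫ exp(-2*z)*sin(4*z) dz.
Apply parts again with u = sin(4*z), dv = exp(-2*z) dz: ∫ exp(-2*z)*sin(4*z) dz = -exp(-2*z)*sin(4*z)/2 + 2·I. Substituting back brings back I: I = exp(-2*z)*sin(4*z) - exp(-2*z)*cos(4*z)/2 − 4·I.
Solving for I: (1 + 4)·I equals the remaining terms, so I = (1/5)·(exp(-2*z)*sin(4*z) - exp(-2*z)*cos(4*z)/2).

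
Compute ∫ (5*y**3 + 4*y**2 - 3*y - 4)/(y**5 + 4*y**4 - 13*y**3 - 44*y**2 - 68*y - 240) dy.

Factor the denominator: (y - 4)*(y + 3)*(y + 5)*(y**2 + 4).
Partial-fraction decomposition: (332*y + 863)/(1885*(y**2 + 4)) - 257/(261*(y + 5)) + 47/(91*(y + 3)) + 92/(315*(y - 4)).
Integrate each term; A/(y−a) gives A·log|y−a|; the (By+D)/(y²+p²) term gives a log and an atan.

92*log(y - 4)/315 + 47*log(y + 3)/91 - 257*log(y + 5)/261 + 166*log(y**2 + 4)/1885 + 863*atan(y/2)/3770 + C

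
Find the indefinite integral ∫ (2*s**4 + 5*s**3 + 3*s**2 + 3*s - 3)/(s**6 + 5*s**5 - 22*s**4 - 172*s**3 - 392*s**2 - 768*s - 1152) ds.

253*log(s - 6)/2400 - 14*log(s + 3)/39 + 89*log(s + 4)/400 + 323*log(s**2 + 4)/20800 + 289*atan(s/2)/10400 - 9/(8*s + 32) + C

Factor the denominator: (s - 6)*(s + 3)*(s + 4)**2*(s**2 + 4).
Partial-fraction decomposition: 17*(19*s + 34)/(10400*(s**2 + 4)) + 89/(400*(s + 4)) + 9/(8*(s + 4)**2) - 14/(39*(s + 3)) + 253/(2400*(s - 6)).
Integrate each term; A/(s−a) gives A·log|s−a|; the (Bs+D)/(s²+p²) term gives a log and an atan.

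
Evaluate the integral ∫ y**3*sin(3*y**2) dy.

Let u = y², du = 2y dy; rewrite as (1/2)∫ u^1·sin(3u) du.
Now integrate by parts 1 time.

-y**2*cos(3*y**2)/6 + sin(3*y**2)/18 + C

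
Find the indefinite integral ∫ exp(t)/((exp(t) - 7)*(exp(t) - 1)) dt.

log(exp(t) - 7)/6 - log(exp(t) - 1)/6 + C

Let u = e^t, du = e^t dt.
The integral becomes ∫ du/((u-1)(u-7)); decompose into partial fractions.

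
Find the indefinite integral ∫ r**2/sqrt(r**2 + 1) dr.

r*sqrt(r**2 + 1)/2 - log(r + sqrt(r**2 + 1))/2 + C

Substitute r = tan(θ), so dr = sec(θ)^2 dθ and the radical becomes sqrt(r**2 + 1) = sec(θ) by the Pythagorean identity.
Integrate the resulting trig expression in θ, then back-substitute tan(θ) = r, sec(θ) = sqrt(r**2 + 1) (absorbing any constant into C).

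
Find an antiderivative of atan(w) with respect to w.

Use integration by parts with u = arctan(w), dv = dw.
Then du = 1/(w**2 + 1) dw.

w*atan(w) - log(w**2 + 1)/2 + C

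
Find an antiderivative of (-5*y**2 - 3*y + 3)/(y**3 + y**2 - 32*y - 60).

-195*log(y - 6)/88 + 11*log(y + 2)/24 - 107*log(y + 5)/33 + C

Factor the denominator: (y - 6)*(y + 2)*(y + 5).
Partial-fraction decomposition: -107/(33*(y + 5)) + 11/(24*(y + 2)) - 195/(88*(y - 6)).
Integrate each term: A/(y−a) contributes A·log|y−a|.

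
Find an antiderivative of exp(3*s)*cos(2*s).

Let I denote the integral. Integrate by parts with u = cos(2*s), dv = exp(3*s) ds, so v = exp(3*s)/3: I = exp(3*s)*cos(2*s)/3 + (2/3)·∫ exp(3*s)*sin(2*s) ds.
Apply parts again with u = sin(2*s), dv = exp(3*s) ds: ∫ exp(3*s)*sin(2*s) ds = exp(3*s)*sin(2*s)/3 − (2/3)·I. Substituting back brings back I: I = 2*exp(3*s)*sin(2*s)/9 + exp(3*s)*cos(2*s)/3 − (4/9)·I.
Solving for I: (1 + 4/9)·I equals the remaining terms, so I = (9/13)·(2*exp(3*s)*sin(2*s)/9 + exp(3*s)*cos(2*s)/3).

2*exp(3*s)*sin(2*s)/13 + 3*exp(3*s)*cos(2*s)/13 + C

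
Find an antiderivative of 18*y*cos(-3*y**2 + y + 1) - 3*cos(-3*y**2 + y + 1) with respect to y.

-3*sin(-3*y**2 + y + 1) + C

Let u = 3*y**2 - y - 1, so du = (6*y - 1) dy.
Rewriting, the integral becomes 3·∫ cos(u) du = 3·sin(u).
Substituting back, u = 3*y**2 - y - 1.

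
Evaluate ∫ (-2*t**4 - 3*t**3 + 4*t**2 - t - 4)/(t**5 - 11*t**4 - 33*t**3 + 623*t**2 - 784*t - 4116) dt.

74479*log(t - 7)/2646 - 1553*log(t - 6)/52 - log(t + 2)/540 - 1787*log(t + 7)/6370 + 941/(21*t - 147) + C

Factor the denominator: (t - 7)**2*(t - 6)*(t + 2)*(t + 7).
Partial-fraction decomposition: -1787/(6370*(t + 7)) - 1/(540*(t + 2)) - 1553/(52*(t - 6)) + 74479/(2646*(t - 7)) - 941/(21*(t - 7)**2).
Integrate each term; A/(t−a) gives A·log|t−a|; A/(t−a)² gives −A/(t−a).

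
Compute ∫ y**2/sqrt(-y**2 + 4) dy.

Substitute y = 2·sin(θ), so dy = 2·cos(θ) dθ and the radical becomes sqrt(-y**2 + 4) = 2·cos(θ) by the Pythagorean identity.
Integrate the resulting trig expression in θ, then back-substitute θ = asin(y/2), sin(θ) = y/2, cos(θ) = sqrt(-y**2 + 4)/2 (absorbing any constant into C).

-y*sqrt(-y**2 + 4)/2 + 2*asin(y/2) + C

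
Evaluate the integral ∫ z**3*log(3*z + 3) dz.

z**4*log(3*z + 3)/4 - z**4/16 + z**3/12 - z**2/8 + z/4 - log(z + 1)/4 + C

Use integration by parts with u = log(3*z + 3), dv = z**3 dz.
Then du = 3/(3*z + 3) dz and v = z**4/4.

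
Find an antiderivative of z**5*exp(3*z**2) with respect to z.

Let u = z², du = 2z dz; rewrite as (1/2)∫ u^2·exp(3u) du.
Now integrate by parts 2 times.

(9*z**4 - 6*z**2 + 2)*exp(3*z**2)/54 + C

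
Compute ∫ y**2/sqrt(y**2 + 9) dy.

y*sqrt(y**2 + 9)/2 - 9*log(y + sqrt(y**2 + 9))/2 + C

Substitute y = 3·tan(θ), so dy = 3·sec(θ)^2 dθ and the radical becomes sqrt(y**2 + 9) = 3·sec(θ) by the Pythagorean identity.
Integrate the resulting trig expression in θ, then back-substitute tan(θ) = y/3, sec(θ) = sqrt(y**2 + 9)/3 (absorbing any constant into C).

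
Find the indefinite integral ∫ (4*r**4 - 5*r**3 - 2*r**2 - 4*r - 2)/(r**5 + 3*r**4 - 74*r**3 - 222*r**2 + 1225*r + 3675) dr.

Factor the denominator: (r - 7)*(r - 5)*(r + 3)*(r + 5)*(r + 7).
Partial-fraction decomposition: 3749/(448*(r + 7)) - 1031/(160*(r + 5)) + 451/(640*(r + 3)) - 601/(640*(r - 5)) + 2587/(1120*(r - 7)).
Integrate each term: A/(r−a) contributes A·log|r−a|.

2587*log(r - 7)/1120 - 601*log(r - 5)/640 + 451*log(r + 3)/640 - 1031*log(r + 5)/160 + 3749*log(r + 7)/448 + C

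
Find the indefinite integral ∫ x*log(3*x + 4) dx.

x**2*log(3*x + 4)/2 - x**2/4 + 2*x/3 - 8*log(3*x + 4)/9 + C

Use integration by parts with u = log(3*x + 4), dv = x dx.
Then du = 3/(3*x + 4) dx and v = x**2/2.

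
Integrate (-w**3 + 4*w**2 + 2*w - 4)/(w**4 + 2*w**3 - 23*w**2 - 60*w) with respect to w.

log(w)/15 - 19*log(w - 5)/360 + 53*log(w + 3)/24 - 29*log(w + 4)/9 + C

Factor the denominator: w*(w - 5)*(w + 3)*(w + 4).
Partial-fraction decomposition: -29/(9*(w + 4)) + 53/(24*(w + 3)) - 19/(360*(w - 5)) + 1/(15*w).
Integrate each term: A/(w−a) contributes A·log|w−a|.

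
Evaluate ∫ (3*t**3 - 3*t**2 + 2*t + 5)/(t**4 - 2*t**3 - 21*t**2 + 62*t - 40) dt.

Factor the denominator: (t - 4)*(t - 2)*(t - 1)*(t + 5).
Partial-fraction decomposition: 65/(54*(t + 5)) + 7/(18*(t - 1)) - 3/(2*(t - 2)) + 157/(54*(t - 4)).
Integrate each term: A/(t−a) contributes A·log|t−a|.

157*log(t - 4)/54 - 3*log(t - 2)/2 + 7*log(t - 1)/18 + 65*log(t + 5)/54 + C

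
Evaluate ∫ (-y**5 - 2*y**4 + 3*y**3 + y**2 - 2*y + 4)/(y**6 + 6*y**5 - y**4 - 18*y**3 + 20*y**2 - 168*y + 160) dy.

Factor the denominator: (y - 2)*(y - 1)*(y + 4)*(y + 5)*(y**2 + 4).
Partial-fraction decomposition: -(549*y - 686)/(2900*(y**2 + 4)) - 513/(406*(y + 5)) + 29/(50*(y + 4)) - 1/(50*(y - 1)) - 3/(28*(y - 2)).
Integrate each term; A/(y−a) gives A·log|y−a|; the (By+D)/(y²+p²) term gives a log and an atan.

-3*log(y - 2)/28 - log(y - 1)/50 + 29*log(y + 4)/50 - 513*log(y + 5)/406 - 549*log(y**2 + 4)/5800 + 343*atan(y/2)/2900 + C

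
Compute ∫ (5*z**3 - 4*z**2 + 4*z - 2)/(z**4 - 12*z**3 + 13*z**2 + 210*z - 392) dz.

Factor the denominator: (z - 7)**2*(z - 2)*(z + 4).
Partial-fraction decomposition: 67/(121*(z + 4)) + 1/(5*(z - 2)) + 2569/(605*(z - 7)) + 309/(11*(z - 7)**2).
Integrate each term; A/(z−a) gives A·log|z−a|; A/(z−a)² gives −A/(z−a).

2569*log(z - 7)/605 + log(z - 2)/5 + 67*log(z + 4)/121 - 309/(11*z - 77) + C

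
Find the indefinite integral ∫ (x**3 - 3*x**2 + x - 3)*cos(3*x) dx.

Use integration by parts with u = x**3 - 3*x**2 + x - 3, dv = cos(3*x) dx, so v = sin(3*x)/3.
Apply parts 3 times (tabular method): alternate signs, differentiate u down to 0, integrate dv up.

x**3*sin(3*x)/3 - x**2*sin(3*x) + x**2*cos(3*x)/3 + x*sin(3*x)/9 - 2*x*cos(3*x)/3 - 7*sin(3*x)/9 + cos(3*x)/27 + C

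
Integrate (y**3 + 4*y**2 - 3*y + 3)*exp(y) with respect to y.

Use integration by parts with u = y**3 + 4*y**2 - 3*y + 3, dv = exp(y) dy, so v = exp(y).
Apply parts 3 times (tabular method): alternate signs, differentiate u down to 0, integrate dv up.

(y**3 + y**2 - 5*y + 8)*exp(y) + C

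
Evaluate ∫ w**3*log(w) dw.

Use integration by parts with u = log(w), dv = w**3 dw.
Then du = 1/w dw and v = w**4/4.

w**4*log(w)/4 - w**4/16 + C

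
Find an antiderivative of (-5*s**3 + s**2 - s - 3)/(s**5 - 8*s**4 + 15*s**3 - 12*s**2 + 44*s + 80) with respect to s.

-304*log(s - 5)/87 + 311*log(s - 4)/100 + 2*log(s + 1)/75 + 1037*log(s**2 + 4)/5800 + 21*atan(s/2)/725 + C

Factor the denominator: (s - 5)*(s - 4)*(s + 1)*(s**2 + 4).
Partial-fraction decomposition: (1037*s + 168)/(2900*(s**2 + 4)) + 2/(75*(s + 1)) + 311/(100*(s - 4)) - 304/(87*(s - 5)).
Integrate each term; A/(s−a) gives A·log|s−a|; the (Bs+D)/(s²+p²) term gives a log and an atan.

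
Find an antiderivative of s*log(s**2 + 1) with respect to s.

s**2*log(s**2 + 1)/2 - s**2/2 + log(s**2 + 1)/2 + C

Let u = s**2 + 1, so du = (2*s) ds.
The integral becomes (1/2)·∫ log(u) du; integrate by parts with u′=log(u), dv′=du.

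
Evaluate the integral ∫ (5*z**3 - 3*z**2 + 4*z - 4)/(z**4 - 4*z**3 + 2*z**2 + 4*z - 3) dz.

Factor the denominator: (z - 3)*(z - 1)**2*(z + 1).
Partial-fraction decomposition: 1/(z + 1) - 13/(4*(z - 1)) - 1/(2*(z - 1)**2) + 29/(4*(z - 3)).
Integrate each term; A/(z−a) gives A·log|z−a|; A/(z−a)² gives −A/(z−a).

29*log(z - 3)/4 - 13*log(z - 1)/4 + log(z + 1) + 1/(2*z - 2) + C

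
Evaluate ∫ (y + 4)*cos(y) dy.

Use integration by parts with u = y + 4, dv = cos(y) dy, so v = sin(y).
Apply parts 1 times (tabular method): alternate signs, differentiate u down to 0, integrate dv up.

y*sin(y) + 4*sin(y) + cos(y) + C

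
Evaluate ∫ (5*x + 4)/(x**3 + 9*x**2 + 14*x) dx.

2*log(x)/7 + 3*log(x + 2)/5 - 31*log(x + 7)/35 + C

Factor the denominator: x*(x + 2)*(x + 7).
Partial-fraction decomposition: -31/(35*(x + 7)) + 3/(5*(x + 2)) + 2/(7*x).
Integrate each term: A/(x−a) contributes A·log|x−a|.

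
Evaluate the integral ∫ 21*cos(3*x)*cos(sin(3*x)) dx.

7*sin(sin(3*x)) + C

Let u = sin(3*x), so du = (3*cos(3*x)) dx.
Rewriting, the integral becomes 7·∫ cos(u) du = 7·sin(u).
Substituting back, u = sin(3*x).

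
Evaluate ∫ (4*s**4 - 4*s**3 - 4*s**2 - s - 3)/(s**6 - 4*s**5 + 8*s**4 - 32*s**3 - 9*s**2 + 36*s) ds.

-log(s)/12 + 697*log(s - 4)/1500 + 2*log(s - 1)/15 - log(s + 1)/50 - 371*log(s**2 + 9)/1500 + 497*atan(s/3)/750 + C

Factor the denominator: s*(s - 4)*(s - 1)*(s + 1)*(s**2 + 9).
Partial-fraction decomposition: -7*(53*s - 213)/(750*(s**2 + 9)) - 1/(50*(s + 1)) + 2/(15*(s - 1)) + 697/(1500*(s - 4)) - 1/(12*s).
Integrate each term; A/(s−a) gives A·log|s−a|; the (Bs+D)/(s²+p²) term gives a log and an atan.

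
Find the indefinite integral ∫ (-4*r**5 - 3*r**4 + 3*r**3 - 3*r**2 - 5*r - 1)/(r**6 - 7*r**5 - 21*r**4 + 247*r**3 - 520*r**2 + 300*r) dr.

Factor the denominator: r*(r - 5)**2*(r - 2)*(r - 1)*(r + 6).
Partial-fraction decomposition: -26489/(40656*(r + 6)) + 13/(112*(r - 1)) - 175/(144*(r - 2)) - 978323/(435600*(r - 5)) - 14101/(660*(r - 5)**2) - 1/(300*r).
Integrate each term; A/(r−a) gives A·log|r−a|; A/(r−a)² gives −A/(r−a).

-log(r)/300 - 978323*log(r - 5)/435600 - 175*log(r - 2)/144 + 13*log(r - 1)/112 - 26489*log(r + 6)/40656 + 14101/(660*r - 3300) + C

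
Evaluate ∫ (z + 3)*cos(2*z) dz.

Use integration by parts with u = z + 3, dv = cos(2*z) dz, so v = sin(2*z)/2.
Apply parts 1 times (tabular method): alternate signs, differentiate u down to 0, integrate dv up.

z*sin(2*z)/2 + 3*sin(2*z)/2 + cos(2*z)/4 + C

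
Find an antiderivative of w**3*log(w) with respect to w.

Use integration by parts with u = log(w), dv = w**3 dw.
Then du = 1/w dw and v = w**4/4.

w**4*log(w)/4 - w**4/16 + C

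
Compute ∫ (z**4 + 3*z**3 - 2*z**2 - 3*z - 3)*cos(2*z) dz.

z**4*sin(2*z)/2 + 3*z**3*sin(2*z)/2 + z**3*cos(2*z) - 5*z**2*sin(2*z)/2 + 9*z**2*cos(2*z)/4 - 15*z*sin(2*z)/4 - 5*z*cos(2*z)/2 - sin(2*z)/4 - 15*cos(2*z)/8 + C

Use integration by parts with u = z**4 + 3*z**3 - 2*z**2 - 3*z - 3, dv = cos(2*z) dz, so v = sin(2*z)/2.
Apply parts 4 times (tabular method): alternate signs, differentiate u down to 0, integrate dv up.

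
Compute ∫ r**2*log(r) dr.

Use integration by parts with u = log(r), dv = r**2 dr.
Then du = 1/r dr and v = r**3/3.

r**3*log(r)/3 - r**3/9 + C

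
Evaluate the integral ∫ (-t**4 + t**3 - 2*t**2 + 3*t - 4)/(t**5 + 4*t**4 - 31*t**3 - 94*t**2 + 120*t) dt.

-log(t)/30 - 49*log(t - 5)/180 + 3*log(t - 1)/140 + 46*log(t + 4)/45 - 73*log(t + 6)/42 + C

Factor the denominator: t*(t - 5)*(t - 1)*(t + 4)*(t + 6).
Partial-fraction decomposition: -73/(42*(t + 6)) + 46/(45*(t + 4)) + 3/(140*(t - 1)) - 49/(180*(t - 5)) - 1/(30*t).
Integrate each term: A/(t−a) contributes A·log|t−a|.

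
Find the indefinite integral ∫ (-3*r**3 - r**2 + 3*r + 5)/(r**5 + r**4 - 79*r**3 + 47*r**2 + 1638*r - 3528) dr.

Factor the denominator: (r - 6)*(r - 4)*(r - 3)*(r + 7)**2.
Partial-fraction decomposition: 59277/(511225*(r + 7)) - 482/(715*(r + 7)**2) - 19/(75*(r - 3)) + 191/(242*(r - 4)) - 661/(1014*(r - 6)).
Integrate each term; A/(r−a) gives A·log|r−a|; A/(r−a)² gives −A/(r−a).

-661*log(r - 6)/1014 + 191*log(r - 4)/242 - 19*log(r - 3)/75 + 59277*log(r + 7)/511225 + 482/(715*r + 5005) + C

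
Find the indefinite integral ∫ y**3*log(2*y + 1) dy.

y**4*log(2*y + 1)/4 - y**4/16 + y**3/24 - y**2/32 + y/32 - log(2*y + 1)/64 + C

Use integration by parts with u = log(2*y + 1), dv = y**3 dy.
Then du = 2/(2*y + 1) dy and v = y**4/4.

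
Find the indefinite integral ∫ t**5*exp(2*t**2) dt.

Let u = t², du = 2t dt; rewrite as (1/2)∫ u^2·exp(2u) du.
Now integrate by parts 2 times.

(2*t**4 - 2*t**2 + 1)*exp(2*t**2)/8 + C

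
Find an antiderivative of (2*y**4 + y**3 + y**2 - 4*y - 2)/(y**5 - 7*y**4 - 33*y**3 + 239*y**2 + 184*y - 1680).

Factor the denominator: (y - 7)*(y - 4)**2*(y + 3)*(y + 5).
Partial-fraction decomposition: 146/(243*(y + 5)) - 11/(70*(y + 3)) - 5486/(1701*(y - 4)) - 82/(27*(y - 4)**2) + 1291/(270*(y - 7)).
Integrate each term; A/(y−a) gives A·log|y−a|; A/(y−a)² gives −A/(y−a).

1291*log(y - 7)/270 - 5486*log(y - 4)/1701 - 11*log(y + 3)/70 + 146*log(y + 5)/243 + 82/(27*y - 108) + C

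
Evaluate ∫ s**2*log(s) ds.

s**3*log(s)/3 - s**3/9 + C

Use integration by parts with u = log(s), dv = s**2 ds.
Then du = 1/s ds and v = s**3/3.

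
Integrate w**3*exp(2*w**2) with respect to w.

Let u = w², du = 2w dw; rewrite as (1/2)∫ u^1·exp(2u) du.
Now integrate by parts 1 time.

(2*w**2 - 1)*exp(2*w**2)/8 + C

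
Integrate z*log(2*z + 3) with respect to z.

Use integration by parts with u = log(2*z + 3), dv = z dz.
Then du = 2/(2*z + 3) dz and v = z**2/2.

z**2*log(2*z + 3)/2 - z**2/4 + 3*z/4 - 9*log(2*z + 3)/8 + C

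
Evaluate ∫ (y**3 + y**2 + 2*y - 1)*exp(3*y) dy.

(3*y**3 + 6*y - 5)*exp(3*y)/9 + C

Use integration by parts with u = y**3 + y**2 + 2*y - 1, dv = exp(3*y) dy, so v = exp(3*y)/3.
Apply parts 3 times (tabular method): alternate signs, differentiate u down to 0, integrate dv up.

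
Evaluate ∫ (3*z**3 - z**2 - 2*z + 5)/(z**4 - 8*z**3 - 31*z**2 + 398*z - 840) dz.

Factor the denominator: (z - 6)*(z - 5)*(z - 4)*(z + 7).
Partial-fraction decomposition: 353/(572*(z + 7)) + 173/(22*(z - 4)) - 115/(4*(z - 5)) + 605/(26*(z - 6)).
Integrate each term: A/(z−a) contributes A·log|z−a|.

605*log(z - 6)/26 - 115*log(z - 5)/4 + 173*log(z - 4)/22 + 353*log(z + 7)/572 + C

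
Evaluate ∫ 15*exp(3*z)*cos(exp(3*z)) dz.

5*sin(exp(3*z)) + C

Let u = exp(3*z), so du = (3*exp(3*z)) dz.
Rewriting, the integral becomes 5·∫ cos(u) du = 5·sin(u).
Substituting back, u = exp(3*z).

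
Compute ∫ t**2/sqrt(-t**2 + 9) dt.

-t*sqrt(-t**2 + 9)/2 + 9*asin(t/3)/2 + C

Substitute t = 3·sin(θ), so dt = 3·cos(θ) dθ and the radical becomes sqrt(-t**2 + 9) = 3·cos(θ) by the Pythagorean identity.
Integrate the resulting trig expression in θ, then back-substitute θ = asin(t/3), sin(θ) = t/3, cos(θ) = sqrt(-t**2 + 9)/3 (absorbing any constant into C).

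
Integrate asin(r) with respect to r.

Use integration by parts with u = arcsin(r), dv = dr.
Then du = 1/sqrt(-r**2 + 1) dr.

r*asin(r) + sqrt(-r**2 + 1) + C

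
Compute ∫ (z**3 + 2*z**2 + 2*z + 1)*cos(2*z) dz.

Use integration by parts with u = z**3 + 2*z**2 + 2*z + 1, dv = cos(2*z) dz, so v = sin(2*z)/2.
Apply parts 3 times (tabular method): alternate signs, differentiate u down to 0, integrate dv up.

z**3*sin(2*z)/2 + z**2*sin(2*z) + 3*z**2*cos(2*z)/4 + z*sin(2*z)/4 + z*cos(2*z) + cos(2*z)/8 + C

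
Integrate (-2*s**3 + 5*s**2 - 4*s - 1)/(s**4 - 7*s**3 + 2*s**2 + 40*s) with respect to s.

Factor the denominator: s*(s - 5)*(s - 4)*(s + 2).
Partial-fraction decomposition: -43/(84*(s + 2)) + 65/(24*(s - 4)) - 146/(35*(s - 5)) - 1/(40*s).
Integrate each term: A/(s−a) contributes A·log|s−a|.

-log(s)/40 - 146*log(s - 5)/35 + 65*log(s - 4)/24 - 43*log(s + 2)/84 + C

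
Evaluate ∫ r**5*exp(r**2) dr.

Let u = r², du = 2r dr; rewrite as (1/2)∫ u^2·exp(1u) du.
Now integrate by parts 2 times.

(r**4 - 2*r**2 + 2)*exp(r**2)/2 + C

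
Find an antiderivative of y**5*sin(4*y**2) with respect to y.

Let u = y², du = 2y dy; rewrite as (1/2)∫ u^2·sin(4u) du.
Now integrate by parts 2 times.

-y**4*cos(4*y**2)/8 + y**2*sin(4*y**2)/16 + cos(4*y**2)/64 + C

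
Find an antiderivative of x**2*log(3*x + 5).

Use integration by parts with u = log(3*x + 5), dv = x**2 dx.
Then du = 3/(3*x + 5) dx and v = x**3/3.

x**3*log(3*x + 5)/3 - x**3/9 + 5*x**2/18 - 25*x/27 + 125*log(3*x + 5)/81 + C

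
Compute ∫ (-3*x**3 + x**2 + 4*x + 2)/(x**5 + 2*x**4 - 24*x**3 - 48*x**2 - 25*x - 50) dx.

Factor the denominator: (x - 5)*(x + 2)*(x + 5)*(x**2 + 1).
Partial-fraction decomposition: -(13*x + 9)/(130*(x**2 + 1)) + 191/(390*(x + 5)) - 22/(105*(x + 2)) - 82/(455*(x - 5)).
Integrate each term; A/(x−a) gives A·log|x−a|; the (Bx+D)/(x²+p²) term gives a log and an atan.

-82*log(x - 5)/455 - 22*log(x + 2)/105 + 191*log(x + 5)/390 - log(x**2 + 1)/20 - 9*atan(x)/130 + C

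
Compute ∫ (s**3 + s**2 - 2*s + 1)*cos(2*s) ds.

s**3*sin(2*s)/2 + s**2*sin(2*s)/2 + 3*s**2*cos(2*s)/4 - 7*s*sin(2*s)/4 + s*cos(2*s)/2 + sin(2*s)/4 - 7*cos(2*s)/8 + C

Use integration by parts with u = s**3 + s**2 - 2*s + 1, dv = cos(2*s) ds, so v = sin(2*s)/2.
Apply parts 3 times (tabular method): alternate signs, differentiate u down to 0, integrate dv up.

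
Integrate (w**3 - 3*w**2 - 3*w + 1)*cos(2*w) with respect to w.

w**3*sin(2*w)/2 - 3*w**2*sin(2*w)/2 + 3*w**2*cos(2*w)/4 - 9*w*sin(2*w)/4 - 3*w*cos(2*w)/2 + 5*sin(2*w)/4 - 9*cos(2*w)/8 + C

Use integration by parts with u = w**3 - 3*w**2 - 3*w + 1, dv = cos(2*w) dw, so v = sin(2*w)/2.
Apply parts 3 times (tabular method): alternate signs, differentiate u down to 0, integrate dv up.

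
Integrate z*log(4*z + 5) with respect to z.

Use integration by parts with u = log(4*z + 5), dv = z dz.
Then du = 4/(4*z + 5) dz and v = z**2/2.

z**2*log(4*z + 5)/2 - z**2/4 + 5*z/8 - 25*log(4*z + 5)/32 + C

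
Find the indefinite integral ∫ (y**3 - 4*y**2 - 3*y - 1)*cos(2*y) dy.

y**3*sin(2*y)/2 - 2*y**2*sin(2*y) + 3*y**2*cos(2*y)/4 - 9*y*sin(2*y)/4 - 2*y*cos(2*y) + sin(2*y)/2 - 9*cos(2*y)/8 + C

Use integration by parts with u = y**3 - 4*y**2 - 3*y - 1, dv = cos(2*y) dy, so v = sin(2*y)/2.
Apply parts 3 times (tabular method): alternate signs, differentiate u down to 0, integrate dv up.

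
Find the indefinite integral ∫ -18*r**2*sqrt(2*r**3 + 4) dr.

Let u = 2*r**3 + 4, so du = (6*r**2) dr.
Rewriting, the integral becomes -3·∫ √u du = -3·(2/3)u^(3/2).
Substituting back, u = 2*r**3 + 4.

-2*(2*r**3 + 4)**(3/2) + C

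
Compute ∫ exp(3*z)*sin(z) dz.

3*exp(3*z)*sin(z)/10 - exp(3*z)*cos(z)/10 + C

Let I denote the integral. Integrate by parts with u = sin(z), dv = exp(3*z) dz, so v = exp(3*z)/3: I = exp(3*z)*sin(z)/3 − (1/3)·∫ exp(3*z)*cos(z) dz.
Apply parts again with u = cos(z), dv = exp(3*z) dz: ∫ exp(3*z)*cos(z) dz = exp(3*z)*cos(z)/3 + (1/3)·I. Substituting back brings back I: I = exp(3*z)*sin(z)/3 - exp(3*z)*cos(z)/9 − (1/9)·I.
Solving for I: (1 + 1/9)·I equals the remaining terms, so I = (9/10)·(exp(3*z)*sin(z)/3 - exp(3*z)*cos(z)/9).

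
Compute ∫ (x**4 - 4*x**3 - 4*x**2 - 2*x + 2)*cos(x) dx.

x**4*sin(x) - 4*x**3*sin(x) + 4*x**3*cos(x) - 16*x**2*sin(x) - 12*x**2*cos(x) + 22*x*sin(x) - 32*x*cos(x) + 34*sin(x) + 22*cos(x) + C

Use integration by parts with u = x**4 - 4*x**3 - 4*x**2 - 2*x + 2, dv = cos(x) dx, so v = sin(x).
Apply parts 4 times (tabular method): alternate signs, differentiate u down to 0, integrate dv up.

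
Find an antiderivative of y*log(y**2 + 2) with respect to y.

y**2*log(y**2 + 2)/2 - y**2/2 + log(y**2 + 2) + C

Let u = y**2 + 2, so du = (2*y) dy.
The integral becomes (1/2)·∫ log(u) du; integrate by parts with u′=log(u), dv′=du.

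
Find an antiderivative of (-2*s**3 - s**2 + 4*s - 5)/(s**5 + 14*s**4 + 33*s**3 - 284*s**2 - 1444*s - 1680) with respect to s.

Factor the denominator: (s - 5)*(s + 2)*(s + 4)*(s + 6)*(s + 7).
Partial-fraction decomposition: 151/(45*(s + 7)) - 367/(88*(s + 6)) + 91/(108*(s + 4)) + 1/(280*(s + 2)) - 65/(2079*(s - 5)).
Integrate each term: A/(s−a) contributes A·log|s−a|.

-65*log(s - 5)/2079 + log(s + 2)/280 + 91*log(s + 4)/108 - 367*log(s + 6)/88 + 151*log(s + 7)/45 + C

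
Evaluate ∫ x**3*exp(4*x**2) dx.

Let u = x², du = 2x dx; rewrite as (1/2)∫ u^1·exp(4u) du.
Now integrate by parts 1 time.

(4*x**2 - 1)*exp(4*x**2)/32 + C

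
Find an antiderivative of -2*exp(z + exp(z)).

Let u = exp(z), so du = (exp(z)) dz.
Rewriting, the integral becomes -2·∫ e^u du = -2·e^u.
Substituting back, u = exp(z).

-2*exp(exp(z)) + C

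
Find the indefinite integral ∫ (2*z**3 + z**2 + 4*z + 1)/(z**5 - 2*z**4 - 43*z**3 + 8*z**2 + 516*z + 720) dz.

493*log(z - 6)/720 - 37*log(z - 5)/63 - 19*log(z + 2)/112 + 7*log(z + 3)/9 - 127*log(z + 4)/180 + C

Factor the denominator: (z - 6)*(z - 5)*(z + 2)*(z + 3)*(z + 4).
Partial-fraction decomposition: -127/(180*(z + 4)) + 7/(9*(z + 3)) - 19/(112*(z + 2)) - 37/(63*(z - 5)) + 493/(720*(z - 6)).
Integrate each term: A/(z−a) contributes A·log|z−a|.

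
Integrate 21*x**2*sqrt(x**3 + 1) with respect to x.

14*(x**3 + 1)**(3/2)/3 + C

Let u = x**3 + 1, so du = (3*x**2) dx.
Rewriting, the integral becomes 7·∫ √u du = 7·(2/3)u^(3/2).
Substituting back, u = x**3 + 1.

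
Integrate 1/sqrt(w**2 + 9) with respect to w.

Substitute w = 3·tan(θ), so dw = 3·sec(θ)^2 dθ and the radical becomes sqrt(w**2 + 9) = 3·sec(θ) by the Pythagorean identity.
Integrate the resulting trig expression in θ, then back-substitute tan(θ) = w/3, sec(θ) = sqrt(w**2 + 9)/3 (absorbing any constant into C).

log(w + sqrt(w**2 + 9)) + C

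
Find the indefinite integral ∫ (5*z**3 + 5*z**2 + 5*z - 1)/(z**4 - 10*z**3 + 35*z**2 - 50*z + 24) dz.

419*log(z - 4)/6 - 97*log(z - 3) + 69*log(z - 2)/2 - 7*log(z - 1)/3 + C

Factor the denominator: (z - 4)*(z - 3)*(z - 2)*(z - 1).
Partial-fraction decomposition: -7/(3*(z - 1)) + 69/(2*(z - 2)) - 97/(z - 3) + 419/(6*(z - 4)).
Integrate each term: A/(z−a) contributes A·log|z−a|.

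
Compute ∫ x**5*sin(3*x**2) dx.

-x**4*cos(3*x**2)/6 + x**2*sin(3*x**2)/9 + cos(3*x**2)/27 + C

Let u = x², du = 2x dx; rewrite as (1/2)∫ u^2·sin(3u) du.
Now integrate by parts 2 times.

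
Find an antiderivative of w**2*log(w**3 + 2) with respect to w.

w**3*log(w**3 + 2)/3 - w**3/3 + 2*log(w**3 + 2)/3 + C

Let u = w**3 + 2, so du = (3*w**2) dw.
The integral becomes (1/3)·∫ log(u) du; integrate by parts with u′=log(u), dv′=du.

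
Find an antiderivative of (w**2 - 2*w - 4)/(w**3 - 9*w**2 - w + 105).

Factor the denominator: (w - 7)*(w - 5)*(w + 3).
Partial-fraction decomposition: 11/(80*(w + 3)) - 11/(16*(w - 5)) + 31/(20*(w - 7)).
Integrate each term: A/(w−a) contributes A·log|w−a|.

31*log(w - 7)/20 - 11*log(w - 5)/16 + 11*log(w + 3)/80 + C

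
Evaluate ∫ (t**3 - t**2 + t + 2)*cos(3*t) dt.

t**3*sin(3*t)/3 - t**2*sin(3*t)/3 + t**2*cos(3*t)/3 + t*sin(3*t)/9 - 2*t*cos(3*t)/9 + 20*sin(3*t)/27 + cos(3*t)/27 + C

Use integration by parts with u = t**3 - t**2 + t + 2, dv = cos(3*t) dt, so v = sin(3*t)/3.
Apply parts 3 times (tabular method): alternate signs, differentiate u down to 0, integrate dv up.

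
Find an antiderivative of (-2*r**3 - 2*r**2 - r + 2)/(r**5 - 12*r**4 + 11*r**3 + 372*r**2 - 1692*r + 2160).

-127*log(r - 6)/18 + 303*log(r - 5)/22 - 81*log(r - 4)/10 + 73*log(r - 3)/54 + 46*log(r + 6)/1485 + C

Factor the denominator: (r - 6)*(r - 5)*(r - 4)*(r - 3)*(r + 6).
Partial-fraction decomposition: 46/(1485*(r + 6)) + 73/(54*(r - 3)) - 81/(10*(r - 4)) + 303/(22*(r - 5)) - 127/(18*(r - 6)).
Integrate each term: A/(r−a) contributes A·log|r−a|.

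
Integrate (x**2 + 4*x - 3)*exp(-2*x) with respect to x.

Use integration by parts with u = x**2 + 4*x - 3, dv = exp(-2*x) dx, so v = -exp(-2*x)/2.
Apply parts 2 times (tabular method): alternate signs, differentiate u down to 0, integrate dv up.

(-2*x**2 - 10*x + 1)*exp(-2*x)/4 + C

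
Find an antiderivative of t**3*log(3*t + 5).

Use integration by parts with u = log(3*t + 5), dv = t**3 dt.
Then du = 3/(3*t + 5) dt and v = t**4/4.

t**4*log(3*t + 5)/4 - t**4/16 + 5*t**3/36 - 25*t**2/72 + 125*t/108 - 625*log(3*t + 5)/324 + C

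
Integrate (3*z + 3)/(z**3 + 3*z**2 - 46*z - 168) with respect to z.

Factor the denominator: (z - 7)*(z + 4)*(z + 6).
Partial-fraction decomposition: -15/(26*(z + 6)) + 9/(22*(z + 4)) + 24/(143*(z - 7)).
Integrate each term: A/(z−a) contributes A·log|z−a|.

24*log(z - 7)/143 + 9*log(z + 4)/22 - 15*log(z + 6)/26 + C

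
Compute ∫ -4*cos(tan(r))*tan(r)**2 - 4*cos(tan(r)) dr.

Let u = tan(r), so du = (tan(r)**2 + 1) dr.
Rewriting, the integral becomes -4·∫ cos(u) du = -4·sin(u).
Substituting back, u = tan(r).

-4*sin(tan(r)) + C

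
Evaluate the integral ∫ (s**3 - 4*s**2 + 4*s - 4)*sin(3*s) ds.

Use integration by parts with u = s**3 - 4*s**2 + 4*s - 4, dv = sin(3*s) ds, so v = -cos(3*s)/3.
Apply parts 3 times (tabular method): alternate signs, differentiate u down to 0, integrate dv up.

-s**3*cos(3*s)/3 + s**2*sin(3*s)/3 + 4*s**2*cos(3*s)/3 - 8*s*sin(3*s)/9 - 10*s*cos(3*s)/9 + 10*sin(3*s)/27 + 28*cos(3*s)/27 + C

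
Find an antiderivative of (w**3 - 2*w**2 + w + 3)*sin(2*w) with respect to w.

-w**3*cos(2*w)/2 + 3*w**2*sin(2*w)/4 + w**2*cos(2*w) - w*sin(2*w) + w*cos(2*w)/4 - sin(2*w)/8 - 2*cos(2*w) + C

Use integration by parts with u = w**3 - 2*w**2 + w + 3, dv = sin(2*w) dw, so v = -cos(2*w)/2.
Apply parts 3 times (tabular method): alternate signs, differentiate u down to 0, integrate dv up.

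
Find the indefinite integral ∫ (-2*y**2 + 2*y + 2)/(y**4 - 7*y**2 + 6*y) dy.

log(y)/3 - log(y - 2)/5 - log(y - 1)/2 + 11*log(y + 3)/30 + C

Factor the denominator: y*(y - 2)*(y - 1)*(y + 3).
Partial-fraction decomposition: 11/(30*(y + 3)) - 1/(2*(y - 1)) - 1/(5*(y - 2)) + 1/(3*y).
Integrate each term: A/(y−a) contributes A·log|y−a|.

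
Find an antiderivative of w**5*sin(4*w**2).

-w**4*cos(4*w**2)/8 + w**2*sin(4*w**2)/16 + cos(4*w**2)/64 + C

Let u = w², du = 2w dw; rewrite as (1/2)∫ u^2·sin(4u) du.
Now integrate by parts 2 times.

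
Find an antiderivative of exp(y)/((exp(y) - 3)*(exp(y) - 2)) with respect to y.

log(exp(y) - 3) - log(exp(y) - 2) + C

Let u = e^y, du = e^y dy.
The integral becomes ∫ du/((u-2)(u-3)); decompose into partial fractions.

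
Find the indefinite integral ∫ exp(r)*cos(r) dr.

Let I denote the integral. Integrate by parts with u = cos(r), dv = exp(r) dr, so v = exp(r): I = exp(r)*cos(r) + ∫ exp(r)*sin(r) dr.
Apply parts again with u = sin(r), dv = exp(r) dr: ∫ exp(r)*sin(r) dr = exp(r)*sin(r) − I. Substituting back brings back I: I = exp(r)*sin(r) + exp(r)*cos(r) − I.
Solving for I: (1 + 1)·I equals the remaining terms, so I = (1/2)·(exp(r)*sin(r) + exp(r)*cos(r)).

exp(r)*sin(r)/2 + exp(r)*cos(r)/2 + C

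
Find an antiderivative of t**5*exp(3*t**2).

(9*t**4 - 6*t**2 + 2)*exp(3*t**2)/54 + C

Let u = t², du = 2t dt; rewrite as (1/2)∫ u^2·exp(3u) du.
Now integrate by parts 2 times.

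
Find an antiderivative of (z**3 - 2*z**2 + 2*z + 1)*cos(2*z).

Use integration by parts with u = z**3 - 2*z**2 + 2*z + 1, dv = cos(2*z) dz, so v = sin(2*z)/2.
Apply parts 3 times (tabular method): alternate signs, differentiate u down to 0, integrate dv up.

z**3*sin(2*z)/2 - z**2*sin(2*z) + 3*z**2*cos(2*z)/4 + z*sin(2*z)/4 - z*cos(2*z) + sin(2*z) + cos(2*z)/8 + C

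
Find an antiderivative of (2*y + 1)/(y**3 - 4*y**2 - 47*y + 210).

log(y - 6) - 11*log(y - 5)/12 - log(y + 7)/12 + C

Factor the denominator: (y - 6)*(y - 5)*(y + 7).
Partial-fraction decomposition: -1/(12*(y + 7)) - 11/(12*(y - 5)) + 1/(y - 6).
Integrate each term: A/(y−a) contributes A·log|y−a|.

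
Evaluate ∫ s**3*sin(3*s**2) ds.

Let u = s², du = 2s ds; rewrite as (1/2)∫ u^1·sin(3u) du.
Now integrate by parts 1 time.

-s**2*cos(3*s**2)/6 + sin(3*s**2)/18 + C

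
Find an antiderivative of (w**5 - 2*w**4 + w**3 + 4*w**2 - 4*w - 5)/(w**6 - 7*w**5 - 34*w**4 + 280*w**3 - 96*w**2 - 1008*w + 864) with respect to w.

30559*log(w - 6)/46080 + 11*log(w - 2)/512 + log(w - 1)/105 - 53*log(w + 2)/3072 + 10421*log(w + 6)/32256 - 1103/(384*w - 2304) + C

Factor the denominator: (w - 6)**2*(w - 2)*(w - 1)*(w + 2)*(w + 6).
Partial-fraction decomposition: 10421/(32256*(w + 6)) - 53/(3072*(w + 2)) + 1/(105*(w - 1)) + 11/(512*(w - 2)) + 30559/(46080*(w - 6)) + 1103/(384*(w - 6)**2).
Integrate each term; A/(w−a) gives A·log|w−a|; A/(w−a)² gives −A/(w−a).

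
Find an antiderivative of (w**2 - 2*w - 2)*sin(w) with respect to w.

Use integration by parts with u = w**2 - 2*w - 2, dv = sin(w) dw, so v = -cos(w).
Apply parts 2 times (tabular method): alternate signs, differentiate u down to 0, integrate dv up.

-w**2*cos(w) + 2*w*sin(w) + 2*w*cos(w) - 2*sin(w) + 4*cos(w) + C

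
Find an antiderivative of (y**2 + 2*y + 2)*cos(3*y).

Use integration by parts with u = y**2 + 2*y + 2, dv = cos(3*y) dy, so v = sin(3*y)/3.
Apply parts 2 times (tabular method): alternate signs, differentiate u down to 0, integrate dv up.

y**2*sin(3*y)/3 + 2*y*sin(3*y)/3 + 2*y*cos(3*y)/9 + 16*sin(3*y)/27 + 2*cos(3*y)/9 + C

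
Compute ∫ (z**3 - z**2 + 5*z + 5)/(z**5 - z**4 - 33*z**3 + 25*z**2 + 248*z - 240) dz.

65*log(z - 5)/324 - 19*log(z - 3)/98 + log(z - 1)/20 - 1126*log(z + 4)/19845 - 19/(63*z + 252) + C

Factor the denominator: (z - 5)*(z - 3)*(z - 1)*(z + 4)**2.
Partial-fraction decomposition: -1126/(19845*(z + 4)) + 19/(63*(z + 4)**2) + 1/(20*(z - 1)) - 19/(98*(z - 3)) + 65/(324*(z - 5)).
Integrate each term; A/(z−a) gives A·log|z−a|; A/(z−a)² gives −A/(z−a).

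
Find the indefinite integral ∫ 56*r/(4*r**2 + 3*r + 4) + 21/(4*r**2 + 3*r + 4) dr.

Let u = 4*r**2 + 3*r + 4, so du = (8*r + 3) dr.
Rewriting, the integral becomes 7·∫ 1/u du = 7·log(u).
Substituting back, u = 4*r**2 + 3*r + 4.

7*log(4*r**2 + 3*r + 4) + C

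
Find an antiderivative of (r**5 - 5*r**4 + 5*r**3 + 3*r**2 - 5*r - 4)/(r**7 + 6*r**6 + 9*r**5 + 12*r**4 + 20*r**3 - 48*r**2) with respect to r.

Factor the denominator: r**2*(r - 1)*(r + 3)*(r + 4)*(r**2 + 4).
Partial-fraction decomposition: -3*(7*r + 57)/(260*(r**2 + 4)) - 8/(5*(r + 4)) + 745/(468*(r + 3)) - 1/(20*(r - 1)) + 5/(36*r) + 1/(12*r**2).
Integrate each term; A/(r−a) gives A·log|r−a|; the (Br+D)/(r²+p²) term gives a log and an atan.

5*log(r)/36 - log(r - 1)/20 + 745*log(r + 3)/468 - 8*log(r + 4)/5 - 21*log(r**2 + 4)/520 - 171*atan(r/2)/520 - 1/(12*r) + C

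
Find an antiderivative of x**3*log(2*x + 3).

x**4*log(2*x + 3)/4 - x**4/16 + x**3/8 - 9*x**2/32 + 27*x/32 - 81*log(2*x + 3)/64 + C

Use integration by parts with u = log(2*x + 3), dv = x**3 dx.
Then du = 2/(2*x + 3) dx and v = x**4/4.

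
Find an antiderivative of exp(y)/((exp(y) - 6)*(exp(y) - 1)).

log(exp(y) - 6)/5 - log(exp(y) - 1)/5 + C

Let u = e^y, du = e^y dy.
The integral becomes ∫ du/((u-6)(u-1)); decompose into partial fractions.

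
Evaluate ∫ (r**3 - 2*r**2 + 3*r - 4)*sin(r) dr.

-r**3*cos(r) + 3*r**2*sin(r) + 2*r**2*cos(r) - 4*r*sin(r) + 3*r*cos(r) - 3*sin(r) + C

Use integration by parts with u = r**3 - 2*r**2 + 3*r - 4, dv = sin(r) dr, so v = -cos(r).
Apply parts 3 times (tabular method): alternate signs, differentiate u down to 0, integrate dv up.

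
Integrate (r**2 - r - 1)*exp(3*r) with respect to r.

Use integration by parts with u = r**2 - r - 1, dv = exp(3*r) dr, so v = exp(3*r)/3.
Apply parts 2 times (tabular method): alternate signs, differentiate u down to 0, integrate dv up.

(9*r**2 - 15*r - 4)*exp(3*r)/27 + C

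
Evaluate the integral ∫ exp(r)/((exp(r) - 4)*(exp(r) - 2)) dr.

log(exp(r) - 4)/2 - log(exp(r) - 2)/2 + C

Let u = e^r, du = e^r dr.
The integral becomes ∫ du/((u-4)(u-2)); decompose into partial fractions.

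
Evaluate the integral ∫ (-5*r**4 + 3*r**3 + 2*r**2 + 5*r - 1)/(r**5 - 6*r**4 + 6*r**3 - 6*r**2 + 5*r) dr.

Factor the denominator: r*(r - 5)*(r - 1)*(r**2 + 1).
Partial-fraction decomposition: (11*r - 10)/(13*(r**2 + 1)) - 1/(2*(r - 1)) - 669/(130*(r - 5)) - 1/(5*r).
Integrate each term; A/(r−a) gives A·log|r−a|; the (Br+D)/(r²+p²) term gives a log and an atan.

-log(r)/5 - 669*log(r - 5)/130 - log(r - 1)/2 + 11*log(r**2 + 1)/26 - 10*atan(r)/13 + C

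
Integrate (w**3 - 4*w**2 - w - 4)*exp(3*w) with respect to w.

Use integration by parts with u = w**3 - 4*w**2 - w - 4, dv = exp(3*w) dw, so v = exp(3*w)/3.
Apply parts 3 times (tabular method): alternate signs, differentiate u down to 0, integrate dv up.

(9*w**3 - 45*w**2 + 21*w - 43)*exp(3*w)/27 + C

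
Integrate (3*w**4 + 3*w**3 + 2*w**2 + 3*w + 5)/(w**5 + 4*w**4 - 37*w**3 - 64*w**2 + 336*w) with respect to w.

Factor the denominator: w*(w - 4)*(w - 3)*(w + 4)*(w + 7).
Partial-fraction decomposition: 3128/(1155*(w + 7)) - 601/(672*(w + 4)) - 178/(105*(w - 3)) + 1009/(352*(w - 4)) + 5/(336*w).
Integrate each term: A/(w−a) contributes A·log|w−a|.

5*log(w)/336 + 1009*log(w - 4)/352 - 178*log(w - 3)/105 - 601*log(w + 4)/672 + 3128*log(w + 7)/1155 + C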